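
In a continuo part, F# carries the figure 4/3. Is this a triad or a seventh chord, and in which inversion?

seventh chord, second inversion

4/3 is shorthand for 6/4/3.
Intervals of 6/4/3 above the bass form a seventh chord; the bass is the fifth, so this is second inversion.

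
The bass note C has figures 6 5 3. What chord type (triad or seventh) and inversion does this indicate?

seventh chord, first inversion

Intervals of 6/5/3 above the bass form a seventh chord; the bass is the third, so this is first inversion.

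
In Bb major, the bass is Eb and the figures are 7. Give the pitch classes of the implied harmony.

Eb, G, Bb, D

The written figures 7 are shorthand for 7/5/3: the 5/3 are implied.
A third above Eb in this key is G.
A fifth above Eb in this key is Bb.
A seventh above Eb in this key is D.
Together with the bass Eb, this spells Eb major seventh in root position.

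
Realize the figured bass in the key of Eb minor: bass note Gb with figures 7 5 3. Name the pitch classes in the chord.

Gb, Bb, Db, F

A third above Gb in this key is Bb.
A fifth above Gb in this key is Db.
A seventh above Gb in this key is F.
Together with the bass Gb, this spells Gb major seventh in root position.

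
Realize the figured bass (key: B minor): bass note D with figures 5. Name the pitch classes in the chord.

The written figures 5 are shorthand for 5/3: the 3 is implied.
A third above D in this key is F#.
A fifth above D in this key is A.
Together with the bass D, this spells D major in root position.

D, F#, A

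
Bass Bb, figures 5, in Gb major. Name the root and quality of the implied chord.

Bb minor

The figures 5 indicate a triad in root position.
In root position the bass is the root, so the root is Bb.
The chord tones are Bb, Db, F, giving Bb minor.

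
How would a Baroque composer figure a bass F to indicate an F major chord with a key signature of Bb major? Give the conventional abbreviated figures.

F is the root of F major, so the chord is in root position.
A triad in root position is figured 5/3, conventionally abbreviated (no figures — root-position triad).

no figures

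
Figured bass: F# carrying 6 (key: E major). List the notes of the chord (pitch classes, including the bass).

The written figures 6 are shorthand for 6/3: the 3 is implied.
A third above F# in this key is A.
A sixth above F# in this key is D#.
Together with the bass F#, this spells D# diminished in first inversion.

F#, A, D#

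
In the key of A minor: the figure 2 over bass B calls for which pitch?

Counting 1 letter step above B lands on C; in A minor, that letter is C.

C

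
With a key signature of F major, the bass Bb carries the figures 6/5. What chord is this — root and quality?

The figures 6/5 indicate a seventh chord in first inversion.
In first inversion the root lies a sixth above the bass: a sixth above Bb in F major is G.
The chord tones are Bb, D, F, G, giving G minor seventh.

G minor seventh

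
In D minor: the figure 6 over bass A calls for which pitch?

F

Counting 5 letter steps above A lands on F; in D minor, that letter is F.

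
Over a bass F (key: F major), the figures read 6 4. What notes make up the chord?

A fourth above F in this key is Bb.
A sixth above F in this key is D.
Together with the bass F, this spells Bb major in second inversion.

F, Bb, D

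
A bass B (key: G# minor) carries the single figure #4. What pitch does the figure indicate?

Counting 3 letter steps above B lands on E; in G# minor, that letter is E.
The #4 figure raises it a semitone, giving E#.

E#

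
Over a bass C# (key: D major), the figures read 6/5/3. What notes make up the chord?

A third above C# in this key is E.
A fifth above C# in this key is G.
A sixth above C# in this key is A.
Together with the bass C#, this spells A dominant seventh in first inversion.

C#, E, G, A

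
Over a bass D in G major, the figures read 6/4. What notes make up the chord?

A fourth above D in this key is G.
A sixth above D in this key is B.
Together with the bass D, this spells G major in second inversion.

D, G, B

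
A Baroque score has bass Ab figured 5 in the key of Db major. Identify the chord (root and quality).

Ab major

The figures 5 indicate a triad in root position.
In root position the bass is the root, so the root is Ab.
The chord tones are Ab, C, Eb, giving Ab major.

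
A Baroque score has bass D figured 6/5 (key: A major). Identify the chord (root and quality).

B minor seventh

The figures 6/5 indicate a seventh chord in first inversion.
In first inversion the root lies a sixth above the bass: a sixth above D in A major is B.
The chord tones are D, F#, A, B, giving B minor seventh.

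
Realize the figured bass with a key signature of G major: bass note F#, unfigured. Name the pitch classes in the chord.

An unfigured bass implies 5/3.
A third above F# in this key is A.
A fifth above F# in this key is C.
Together with the bass F#, this spells F# diminished in root position.

F#, A, C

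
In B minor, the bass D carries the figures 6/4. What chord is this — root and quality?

G major

The figures 6/4 indicate a triad in second inversion.
In second inversion the root lies a fourth above the bass: a fourth above D in B minor is G.
The chord tones are D, G, B, giving G major.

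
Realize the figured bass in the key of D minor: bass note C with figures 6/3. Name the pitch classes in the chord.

C, E, A

A third above C in this key is E.
A sixth above C in this key is A.
Together with the bass C, this spells A minor in first inversion.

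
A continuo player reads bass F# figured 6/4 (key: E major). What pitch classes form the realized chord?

A fourth above F# in this key is B.
A sixth above F# in this key is D#.
Together with the bass F#, this spells B major in second inversion.

F#, B, D#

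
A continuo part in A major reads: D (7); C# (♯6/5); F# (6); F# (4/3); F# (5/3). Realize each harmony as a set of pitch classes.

D, F#, A, C# | C#, E, G#, A# | F#, A, D | F#, A, B, D | F#, A, C#

D (7/5/3): D, F#, A, C#.
C# (#6/5/3): C#, E, G#, A#.
F# (6/3): F#, A, D.
F# (6/4/3): F#, A, B, D.
F# (5/3): F#, A, C#.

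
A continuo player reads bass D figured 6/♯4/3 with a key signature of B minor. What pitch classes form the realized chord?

A third above D in this key is F#.
A fourth above D in this key is G, raised to G# by the sharp.
A sixth above D in this key is B.
Together with the bass D, this spells G# half-diminished seventh in second inversion.

D, F#, G#, B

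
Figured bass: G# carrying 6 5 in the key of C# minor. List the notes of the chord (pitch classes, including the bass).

The written figures 6 5 are shorthand for 6/5/3: the 3 is implied.
A third above G# in this key is B.
A fifth above G# in this key is D#.
A sixth above G# in this key is E.
Together with the bass G#, this spells E major seventh in first inversion.

G#, B, D#, E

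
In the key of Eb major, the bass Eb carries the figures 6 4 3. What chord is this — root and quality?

The figures 6 4 3 indicate a seventh chord in second inversion.
In second inversion the root lies a fourth above the bass: a fourth above Eb in Eb major is Ab.
The chord tones are Eb, G, Ab, C, giving Ab major seventh.

Ab major seventh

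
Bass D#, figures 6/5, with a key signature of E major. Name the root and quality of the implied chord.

The figures 6/5 indicate a seventh chord in first inversion.
In first inversion the root lies a sixth above the bass: a sixth above D# in E major is B.
The chord tones are D#, F#, A, B, giving B dominant seventh.

B dominant seventh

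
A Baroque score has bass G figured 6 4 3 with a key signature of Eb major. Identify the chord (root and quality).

The figures 6 4 3 indicate a seventh chord in second inversion.
In second inversion the root lies a fourth above the bass: a fourth above G in Eb major is C.
The chord tones are G, Bb, C, Eb, giving C minor seventh.

C minor seventh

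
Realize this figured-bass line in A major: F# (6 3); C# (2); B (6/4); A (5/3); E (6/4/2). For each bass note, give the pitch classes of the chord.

F#, A, D | C#, D, F#, A | B, E, G# | A, C#, E | E, F#, A, C#

F# (6/3): F#, A, D.
C# (6/4/2): C#, D, F#, A.
B (6/4): B, E, G#.
A (5/3): A, C#, E.
E (6/4/2): E, F#, A, C#.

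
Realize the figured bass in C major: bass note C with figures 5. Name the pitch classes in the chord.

C, E, G

The written figures 5 are shorthand for 5/3: the 3 is implied.
A third above C in this key is E.
A fifth above C in this key is G.
Together with the bass C, this spells C major in root position.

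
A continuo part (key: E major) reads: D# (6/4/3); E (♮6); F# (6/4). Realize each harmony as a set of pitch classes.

D# (6/4/3): D#, F#, G#, B.
E (♮6/3): E, G#, C.
F# (6/4): F#, B, D#.

D#, F#, G#, B | E, G#, C | F#, B, D#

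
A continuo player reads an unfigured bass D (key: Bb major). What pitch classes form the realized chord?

D, F, A

An unfigured bass implies 5/3.
A third above D in this key is F.
A fifth above D in this key is A.
Together with the bass D, this spells D minor in root position.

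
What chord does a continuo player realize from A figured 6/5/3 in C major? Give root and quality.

The figures 6/5/3 indicate a seventh chord in first inversion.
In first inversion the root lies a sixth above the bass: a sixth above A in C major is F.
The chord tones are A, C, E, F, giving F major seventh.

F major seventh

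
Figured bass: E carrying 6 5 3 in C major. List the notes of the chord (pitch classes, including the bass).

A third above E in this key is G.
A fifth above E in this key is B.
A sixth above E in this key is C.
Together with the bass E, this spells C major seventh in first inversion.

E, G, B, C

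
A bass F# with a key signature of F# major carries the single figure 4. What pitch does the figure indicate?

Counting 3 letter steps above F# lands on B; in F# major, that letter is B.

B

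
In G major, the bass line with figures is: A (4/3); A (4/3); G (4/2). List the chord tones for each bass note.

A (6/4/3): A, C, D, F#.
A (6/4/3): A, C, D, F#.
G (6/4/2): G, A, C, E.

A, C, D, F# | A, C, D, F# | G, A, C, E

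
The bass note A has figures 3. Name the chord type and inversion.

3 is shorthand for 5/3.
Intervals of 5/3 above the bass form a triad; the bass is the root, so this is root position.

triad, root position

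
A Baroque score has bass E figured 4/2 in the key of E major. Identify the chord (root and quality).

F# minor seventh

The figures 4/2 indicate a seventh chord in third inversion.
In third inversion the root lies a second above the bass: a second above E in E major is F#.
The chord tones are E, F#, A, C#, giving F# minor seventh.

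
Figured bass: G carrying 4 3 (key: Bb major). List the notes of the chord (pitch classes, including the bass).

The written figures 4 3 are shorthand for 6/4/3: the 6 is implied.
A third above G in this key is Bb.
A fourth above G in this key is C.
A sixth above G in this key is Eb.
Together with the bass G, this spells C minor seventh in second inversion.

G, Bb, C, Eb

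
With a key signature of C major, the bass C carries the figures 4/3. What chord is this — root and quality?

The figures 4/3 indicate a seventh chord in second inversion.
In second inversion the root lies a fourth above the bass: a fourth above C in C major is F.
The chord tones are C, E, F, A, giving F major seventh.

F major seventh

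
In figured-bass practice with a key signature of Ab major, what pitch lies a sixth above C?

Ab

Counting 5 letter steps above C lands on A; in Ab major, that letter is Ab.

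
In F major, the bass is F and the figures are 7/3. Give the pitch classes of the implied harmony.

The written figures 7/3 are shorthand for 7/5/3: the 5 is implied.
A third above F in this key is A.
A fifth above F in this key is C.
A seventh above F in this key is E.
Together with the bass F, this spells F major seventh in root position.

F, A, C, E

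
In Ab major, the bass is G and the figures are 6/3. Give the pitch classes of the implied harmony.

G, Bb, Eb

A third above G in this key is Bb.
A sixth above G in this key is Eb.
Together with the bass G, this spells Eb major in first inversion.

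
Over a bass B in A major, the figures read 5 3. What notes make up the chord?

B, D, F#

A third above B in this key is D.
A fifth above B in this key is F#.
Together with the bass B, this spells B minor in root position.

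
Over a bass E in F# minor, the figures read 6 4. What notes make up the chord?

A fourth above E in this key is A.
A sixth above E in this key is C#.
Together with the bass E, this spells A major in second inversion.

E, A, C#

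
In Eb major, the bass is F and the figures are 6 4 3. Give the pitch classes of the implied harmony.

A third above F in this key is Ab.
A fourth above F in this key is Bb.
A sixth above F in this key is D.
Together with the bass F, this spells Bb dominant seventh in second inversion.

F, Ab, Bb, D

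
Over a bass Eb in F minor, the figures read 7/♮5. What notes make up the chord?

Eb, G, B, Db

The written figures 7/♮5 are shorthand for 7/5/3: the 3 is implied.
A third above Eb in this key is G.
A fifth above Eb in this key is Bb, made natural (B) by the ♮ figure.
A seventh above Eb in this key is Db.
Together with the bass Eb, this spells Eb augmented seventh in root position.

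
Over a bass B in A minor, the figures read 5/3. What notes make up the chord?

B, D, F

A third above B in this key is D.
A fifth above B in this key is F.
Together with the bass B, this spells B diminished in root position.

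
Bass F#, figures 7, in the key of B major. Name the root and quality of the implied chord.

The figures 7 indicate a seventh chord in root position.
In root position the bass is the root, so the root is F#.
The chord tones are F#, A#, C#, E, giving F# dominant seventh.

F# dominant seventh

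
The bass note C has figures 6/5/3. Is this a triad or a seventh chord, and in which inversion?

seventh chord, first inversion

Intervals of 6/5/3 above the bass form a seventh chord; the bass is the third, so this is first inversion.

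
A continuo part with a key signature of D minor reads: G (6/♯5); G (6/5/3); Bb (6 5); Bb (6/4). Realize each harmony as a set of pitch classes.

G (6/#5/3): G, Bb, D#, E.
G (6/5/3): G, Bb, D, E.
Bb (6/5/3): Bb, D, F, G.
Bb (6/4): Bb, E, G.

G, Bb, D#, E | G, Bb, D, E | Bb, D, F, G | Bb, E, G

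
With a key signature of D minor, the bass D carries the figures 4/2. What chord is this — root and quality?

The figures 4/2 indicate a seventh chord in third inversion.
In third inversion the root lies a second above the bass: a second above D in D minor is E.
The chord tones are D, E, G, Bb, giving E half-diminished seventh.

E half-diminished seventh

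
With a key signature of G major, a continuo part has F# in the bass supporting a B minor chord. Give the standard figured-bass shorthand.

F# is the fifth of B minor, so the chord is in second inversion.
A triad in second inversion is figured 6/4, conventionally abbreviated 6/4.

6/4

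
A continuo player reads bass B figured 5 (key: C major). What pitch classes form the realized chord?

B, D, F

The written figures 5 are shorthand for 5/3: the 3 is implied.
A third above B in this key is D.
A fifth above B in this key is F.
Together with the bass B, this spells B diminished in root position.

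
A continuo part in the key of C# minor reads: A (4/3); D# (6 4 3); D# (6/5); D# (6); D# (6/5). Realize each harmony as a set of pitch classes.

A (6/4/3): A, C#, D#, F#.
D# (6/4/3): D#, F#, G#, B.
D# (6/5/3): D#, F#, A, B.
D# (6/3): D#, F#, B.
D# (6/5/3): D#, F#, A, B.

A, C#, D#, F# | D#, F#, G#, B | D#, F#, A, B | D#, F#, B | D#, F#, A, B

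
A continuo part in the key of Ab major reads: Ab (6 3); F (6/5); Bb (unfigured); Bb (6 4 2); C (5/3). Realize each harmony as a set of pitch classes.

Ab (6/3): Ab, C, F.
F (6/5/3): F, Ab, C, Db.
Bb (5/3): Bb, Db, F.
Bb (6/4/2): Bb, C, Eb, G.
C (5/3): C, Eb, G.

Ab, C, F | F, Ab, C, Db | Bb, Db, F | Bb, C, Eb, G | C, Eb, G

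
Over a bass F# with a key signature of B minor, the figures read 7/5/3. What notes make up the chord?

F#, A, C#, E

A third above F# in this key is A.
A fifth above F# in this key is C#.
A seventh above F# in this key is E.
Together with the bass F#, this spells F# minor seventh in root position.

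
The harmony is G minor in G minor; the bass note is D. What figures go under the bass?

6/4

D is the fifth of G minor, so the chord is in second inversion.
A triad in second inversion is figured 6/4, conventionally abbreviated 6/4.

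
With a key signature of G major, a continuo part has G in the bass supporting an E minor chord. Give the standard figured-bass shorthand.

6

G is the third of E minor, so the chord is in first inversion.
A triad in first inversion is figured 6/3, conventionally abbreviated 6.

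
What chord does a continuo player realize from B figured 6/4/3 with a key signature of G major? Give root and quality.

E minor seventh

The figures 6/4/3 indicate a seventh chord in second inversion.
In second inversion the root lies a fourth above the bass: a fourth above B in G major is E.
The chord tones are B, D, E, G, giving E minor seventh.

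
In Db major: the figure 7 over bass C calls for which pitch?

Bb

Counting 6 letter steps above C lands on B; in Db major, that letter is Bb.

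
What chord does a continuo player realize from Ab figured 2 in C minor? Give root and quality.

The figures 2 indicate a seventh chord in third inversion.
In third inversion the root lies a second above the bass: a second above Ab in C minor is Bb.
The chord tones are Ab, Bb, D, F, giving Bb dominant seventh.

Bb dominant seventh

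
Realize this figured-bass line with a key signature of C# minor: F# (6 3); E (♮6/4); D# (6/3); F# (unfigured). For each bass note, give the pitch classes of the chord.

F#, A, D# | E, A, C | D#, F#, B | F#, A, C#

F# (6/3): F#, A, D#.
E (♮6/4): E, A, C.
D# (6/3): D#, F#, B.
F# (5/3): F#, A, C#.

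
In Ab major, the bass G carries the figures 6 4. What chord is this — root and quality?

The figures 6 4 indicate a triad in second inversion.
In second inversion the root lies a fourth above the bass: a fourth above G in Ab major is C.
The chord tones are G, C, Eb, giving C minor.

C minor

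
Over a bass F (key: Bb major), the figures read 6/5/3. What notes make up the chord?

A third above F in this key is A.
A fifth above F in this key is C.
A sixth above F in this key is D.
Together with the bass F, this spells D minor seventh in first inversion.

F, A, C, D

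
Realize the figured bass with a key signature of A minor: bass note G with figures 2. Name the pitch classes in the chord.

The written figures 2 are shorthand for 6/4/2: the 6/4 are implied.
A second above G in this key is A.
A fourth above G in this key is C.
A sixth above G in this key is E.
Together with the bass G, this spells A minor seventh in third inversion.

G, A, C, E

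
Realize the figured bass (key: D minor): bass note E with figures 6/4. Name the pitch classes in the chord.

A fourth above E in this key is A.
A sixth above E in this key is C.
Together with the bass E, this spells A minor in second inversion.

E, A, C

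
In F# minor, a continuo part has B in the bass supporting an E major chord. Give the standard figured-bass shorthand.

6/4

B is the fifth of E major, so the chord is in second inversion.
A triad in second inversion is figured 6/4, conventionally abbreviated 6/4.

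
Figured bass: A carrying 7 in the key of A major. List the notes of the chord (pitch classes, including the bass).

The written figures 7 are shorthand for 7/5/3: the 5/3 are implied.
A third above A in this key is C#.
A fifth above A in this key is E.
A seventh above A in this key is G#.
Together with the bass A, this spells A major seventh in root position.

A, C#, E, G#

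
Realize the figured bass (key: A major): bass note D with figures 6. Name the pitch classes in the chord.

The written figures 6 are shorthand for 6/3: the 3 is implied.
A third above D in this key is F#.
A sixth above D in this key is B.
Together with the bass D, this spells B minor in first inversion.

D, F#, B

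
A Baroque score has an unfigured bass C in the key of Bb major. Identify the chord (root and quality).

C minor

An unfigured bass indicates a triad in root position.
In root position the bass is the root, so the root is C.
The chord tones are C, Eb, G, giving C minor.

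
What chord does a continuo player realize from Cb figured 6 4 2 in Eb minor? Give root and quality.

The figures 6 4 2 indicate a seventh chord in third inversion.
In third inversion the root lies a second above the bass: a second above Cb in Eb minor is Db.
The chord tones are Cb, Db, F, Ab, giving Db dominant seventh.

Db dominant seventh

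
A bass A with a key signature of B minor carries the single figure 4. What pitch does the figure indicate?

Counting 3 letter steps above A lands on D; in B minor, that letter is D.

D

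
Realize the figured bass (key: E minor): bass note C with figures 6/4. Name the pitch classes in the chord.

A fourth above C in this key is F#.
A sixth above C in this key is A.
Together with the bass C, this spells F# diminished in second inversion.

C, F#, A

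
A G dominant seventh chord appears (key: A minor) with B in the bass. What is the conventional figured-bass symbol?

6/5

B is the third of G dominant seventh, so the chord is in first inversion.
A seventh chord in first inversion is figured 6/5/3, conventionally abbreviated 6/5.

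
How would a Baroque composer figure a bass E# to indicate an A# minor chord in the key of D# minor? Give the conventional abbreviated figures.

6/4

E# is the fifth of A# minor, so the chord is in second inversion.
A triad in second inversion is figured 6/4, conventionally abbreviated 6/4.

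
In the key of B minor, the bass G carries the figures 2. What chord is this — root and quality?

A dominant seventh

The figures 2 indicate a seventh chord in third inversion.
In third inversion the root lies a second above the bass: a second above G in B minor is A.
The chord tones are G, A, C#, E, giving A dominant seventh.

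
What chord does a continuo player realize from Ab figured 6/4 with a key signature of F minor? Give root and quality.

Db major

The figures 6/4 indicate a triad in second inversion.
In second inversion the root lies a fourth above the bass: a fourth above Ab in F minor is Db.
The chord tones are Ab, Db, F, giving Db major.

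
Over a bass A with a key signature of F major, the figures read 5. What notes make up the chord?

A, C, E

The written figures 5 are shorthand for 5/3: the 3 is implied.
A third above A in this key is C.
A fifth above A in this key is E.
Together with the bass A, this spells A minor in root position.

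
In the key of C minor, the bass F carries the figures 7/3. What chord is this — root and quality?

The figures 7/3 indicate a seventh chord in root position.
In root position the bass is the root, so the root is F.
The chord tones are F, Ab, C, Eb, giving F minor seventh.

F minor seventh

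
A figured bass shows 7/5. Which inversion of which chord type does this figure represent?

seventh chord, root position

7/5 is shorthand for 7/5/3.
Intervals of 7/5/3 above the bass form a seventh chord; the bass is the root, so this is root position.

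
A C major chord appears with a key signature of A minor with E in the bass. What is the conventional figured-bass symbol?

E is the third of C major, so the chord is in first inversion.
A triad in first inversion is figured 6/3, conventionally abbreviated 6.

6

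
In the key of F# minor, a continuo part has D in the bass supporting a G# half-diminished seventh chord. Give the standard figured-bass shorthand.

4/3

D is the fifth of G# half-diminished seventh, so the chord is in second inversion.
A seventh chord in second inversion is figured 6/4/3, conventionally abbreviated 4/3.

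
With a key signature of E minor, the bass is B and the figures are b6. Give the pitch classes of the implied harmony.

B, D, Gb

The written figures b6 are shorthand for 6/3: the 3 is implied.
A third above B in this key is D.
A sixth above B in this key is G, lowered to Gb by the flat.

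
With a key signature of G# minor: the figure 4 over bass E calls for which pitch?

Counting 3 letter steps above E lands on A; in G# minor, that letter is A#.

A#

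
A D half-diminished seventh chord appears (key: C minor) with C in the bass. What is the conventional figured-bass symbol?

C is the seventh of D half-diminished seventh, so the chord is in third inversion.
A seventh chord in third inversion is figured 6/4/2, conventionally abbreviated 4/2.

4/2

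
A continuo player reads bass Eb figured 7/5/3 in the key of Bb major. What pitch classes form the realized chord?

A third above Eb in this key is G.
A fifth above Eb in this key is Bb.
A seventh above Eb in this key is D.
Together with the bass Eb, this spells Eb major seventh in root position.

Eb, G, Bb, D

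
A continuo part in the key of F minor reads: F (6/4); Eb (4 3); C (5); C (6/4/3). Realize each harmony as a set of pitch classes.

F, Bb, Db | Eb, G, Ab, C | C, Eb, G | C, Eb, F, Ab

F (6/4): F, Bb, Db.
Eb (6/4/3): Eb, G, Ab, C.
C (5/3): C, Eb, G.
C (6/4/3): C, Eb, F, Ab.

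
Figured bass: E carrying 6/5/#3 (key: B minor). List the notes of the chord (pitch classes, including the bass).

A third above E in this key is G, raised to G# by the sharp.
A fifth above E in this key is B.
A sixth above E in this key is C#.
Together with the bass E, this spells C# minor seventh in first inversion.

E, G#, B, C#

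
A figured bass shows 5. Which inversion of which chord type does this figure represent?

5 is shorthand for 5/3.
Intervals of 5/3 above the bass form a triad; the bass is the root, so this is root position.

triad, root position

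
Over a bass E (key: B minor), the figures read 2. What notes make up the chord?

The written figures 2 are shorthand for 6/4/2: the 6/4 are implied.
A second above E in this key is F#.
A fourth above E in this key is A.
A sixth above E in this key is C#.
Together with the bass E, this spells F# minor seventh in third inversion.

E, F#, A, C#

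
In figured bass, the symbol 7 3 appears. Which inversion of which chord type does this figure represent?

seventh chord, root position

7 3 is shorthand for 7/5/3.
Intervals of 7/5/3 above the bass form a seventh chord; the bass is the root, so this is root position.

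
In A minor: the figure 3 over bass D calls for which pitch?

F

Counting 2 letter steps above D lands on F; in A minor, that letter is F.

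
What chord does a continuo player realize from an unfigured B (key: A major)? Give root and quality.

B minor

An unfigured bass indicates a triad in root position.
In root position the bass is the root, so the root is B.
The chord tones are B, D, F#, giving B minor.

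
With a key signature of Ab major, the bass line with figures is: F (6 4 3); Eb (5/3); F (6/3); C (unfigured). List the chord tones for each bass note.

F, Ab, Bb, Db | Eb, G, Bb | F, Ab, Db | C, Eb, G

F (6/4/3): F, Ab, Bb, Db.
Eb (5/3): Eb, G, Bb.
F (6/3): F, Ab, Db.
C (5/3): C, Eb, G.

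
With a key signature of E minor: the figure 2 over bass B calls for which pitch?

Counting 1 letter step above B lands on C; in E minor, that letter is C.

C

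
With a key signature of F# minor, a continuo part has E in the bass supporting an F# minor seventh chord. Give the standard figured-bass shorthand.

E is the seventh of F# minor seventh, so the chord is in third inversion.
A seventh chord in third inversion is figured 6/4/2, conventionally abbreviated 4/2.

4/2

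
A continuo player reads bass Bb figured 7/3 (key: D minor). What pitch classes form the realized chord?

Bb, D, F, A

The written figures 7/3 are shorthand for 7/5/3: the 5 is implied.
A third above Bb in this key is D.
A fifth above Bb in this key is F.
A seventh above Bb in this key is A.
Together with the bass Bb, this spells Bb major seventh in root position.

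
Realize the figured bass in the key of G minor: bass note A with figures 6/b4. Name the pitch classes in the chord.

A fourth above A in this key is D, lowered to Db by the flat.
A sixth above A in this key is F.
Together with the bass A, this spells Db augmented in second inversion.

A, Db, F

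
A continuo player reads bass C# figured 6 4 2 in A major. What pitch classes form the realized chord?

A second above C# in this key is D.
A fourth above C# in this key is F#.
A sixth above C# in this key is A.
Together with the bass C#, this spells D major seventh in third inversion.

C#, D, F#, A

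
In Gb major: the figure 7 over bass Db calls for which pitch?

Counting 6 letter steps above Db lands on C; in Gb major, that letter is Cb.

Cb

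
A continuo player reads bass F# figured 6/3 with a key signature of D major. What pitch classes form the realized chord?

A third above F# in this key is A.
A sixth above F# in this key is D.
Together with the bass F#, this spells D major in first inversion.

F#, A, D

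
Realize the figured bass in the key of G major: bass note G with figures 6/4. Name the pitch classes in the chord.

G, C, E

A fourth above G in this key is C.
A sixth above G in this key is E.
Together with the bass G, this spells C major in second inversion.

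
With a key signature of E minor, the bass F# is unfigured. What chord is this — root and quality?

F# diminished

An unfigured bass indicates a triad in root position.
In root position the bass is the root, so the root is F#.
The chord tones are F#, A, C, giving F# diminished.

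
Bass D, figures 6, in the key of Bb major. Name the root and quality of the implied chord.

The figures 6 indicate a triad in first inversion.
In first inversion the root lies a sixth above the bass: a sixth above D in Bb major is Bb.
The chord tones are D, F, Bb, giving Bb major.

Bb major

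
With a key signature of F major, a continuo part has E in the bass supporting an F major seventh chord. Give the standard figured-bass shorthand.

4/2

E is the seventh of F major seventh, so the chord is in third inversion.
A seventh chord in third inversion is figured 6/4/2, conventionally abbreviated 4/2.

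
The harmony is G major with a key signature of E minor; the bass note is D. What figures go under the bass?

6/4

D is the fifth of G major, so the chord is in second inversion.
A triad in second inversion is figured 6/4, conventionally abbreviated 6/4.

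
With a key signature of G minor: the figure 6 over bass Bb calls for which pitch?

Counting 5 letter steps above Bb lands on G; in G minor, that letter is G.

G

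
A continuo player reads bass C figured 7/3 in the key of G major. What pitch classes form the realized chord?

The written figures 7/3 are shorthand for 7/5/3: the 5 is implied.
A third above C in this key is E.
A fifth above C in this key is G.
A seventh above C in this key is B.
Together with the bass C, this spells C major seventh in root position.

C, E, G, B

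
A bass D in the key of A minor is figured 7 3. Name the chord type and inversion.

seventh chord, root position

7 3 is shorthand for 7/5/3.
Intervals of 7/5/3 above the bass form a seventh chord; the bass is the root, so this is root position.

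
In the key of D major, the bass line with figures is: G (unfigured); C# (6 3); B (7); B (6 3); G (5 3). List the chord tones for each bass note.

G, B, D | C#, E, A | B, D, F#, A | B, D, G | G, B, D

G (5/3): G, B, D.
C# (6/3): C#, E, A.
B (7/5/3): B, D, F#, A.
B (6/3): B, D, G.
G (5/3): G, B, D.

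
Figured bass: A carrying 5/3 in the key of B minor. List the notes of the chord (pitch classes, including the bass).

A, C#, E

A third above A in this key is C#.
A fifth above A in this key is E.
Together with the bass A, this spells A major in root position.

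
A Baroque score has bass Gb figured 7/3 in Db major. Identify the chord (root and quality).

Gb major seventh

The figures 7/3 indicate a seventh chord in root position.
In root position the bass is the root, so the root is Gb.
The chord tones are Gb, Bb, Db, F, giving Gb major seventh.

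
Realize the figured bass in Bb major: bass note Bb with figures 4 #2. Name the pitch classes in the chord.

Bb, C#, Eb, G

The written figures 4 #2 are shorthand for 6/4/2: the 6 is implied.
A second above Bb in this key is C, raised to C# by the sharp.
A fourth above Bb in this key is Eb.
A sixth above Bb in this key is G.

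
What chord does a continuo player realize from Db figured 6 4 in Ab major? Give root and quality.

G diminished

The figures 6 4 indicate a triad in second inversion.
In second inversion the root lies a fourth above the bass: a fourth above Db in Ab major is G.
The chord tones are Db, G, Bb, giving G diminished.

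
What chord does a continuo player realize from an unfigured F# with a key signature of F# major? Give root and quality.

An unfigured bass indicates a triad in root position.
In root position the bass is the root, so the root is F#.
The chord tones are F#, A#, C#, giving F# major.

F# major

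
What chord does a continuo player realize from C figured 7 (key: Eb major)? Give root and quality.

The figures 7 indicate a seventh chord in root position.
In root position the bass is the root, so the root is C.
The chord tones are C, Eb, G, Bb, giving C minor seventh.

C minor seventh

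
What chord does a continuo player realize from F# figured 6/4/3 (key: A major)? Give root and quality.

B minor seventh

The figures 6/4/3 indicate a seventh chord in second inversion.
In second inversion the root lies a fourth above the bass: a fourth above F# in A major is B.
The chord tones are F#, A, B, D, giving B minor seventh.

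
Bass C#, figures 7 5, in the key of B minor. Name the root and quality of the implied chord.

The figures 7 5 indicate a seventh chord in root position.
In root position the bass is the root, so the root is C#.
The chord tones are C#, E, G, B, giving C# half-diminished seventh.

C# half-diminished seventh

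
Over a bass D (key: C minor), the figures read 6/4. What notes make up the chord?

A fourth above D in this key is G.
A sixth above D in this key is Bb.
Together with the bass D, this spells G minor in second inversion.

D, G, Bb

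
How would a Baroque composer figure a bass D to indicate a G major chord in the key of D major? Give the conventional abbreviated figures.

6/4

D is the fifth of G major, so the chord is in second inversion.
A triad in second inversion is figured 6/4, conventionally abbreviated 6/4.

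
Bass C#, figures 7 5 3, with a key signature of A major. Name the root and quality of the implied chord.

C# minor seventh

The figures 7 5 3 indicate a seventh chord in root position.
In root position the bass is the root, so the root is C#.
The chord tones are C#, E, G#, B, giving C# minor seventh.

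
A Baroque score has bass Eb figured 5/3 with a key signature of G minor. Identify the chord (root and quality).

The figures 5/3 indicate a triad in root position.
In root position the bass is the root, so the root is Eb.
The chord tones are Eb, G, Bb, giving Eb major.

Eb major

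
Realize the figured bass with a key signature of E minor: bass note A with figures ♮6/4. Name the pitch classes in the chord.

A, D, F

A fourth above A in this key is D.
A sixth above A in this key is F#, made natural (F) by the ♮ figure.
Together with the bass A, this spells D minor in second inversion.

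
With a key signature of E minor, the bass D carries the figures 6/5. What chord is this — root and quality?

The figures 6/5 indicate a seventh chord in first inversion.
In first inversion the root lies a sixth above the bass: a sixth above D in E minor is B.
The chord tones are D, F#, A, B, giving B minor seventh.

B minor seventh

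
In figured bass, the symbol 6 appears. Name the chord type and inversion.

triad, first inversion

6 is shorthand for 6/3.
Intervals of 6/3 above the bass form a triad; the bass is the third, so this is first inversion.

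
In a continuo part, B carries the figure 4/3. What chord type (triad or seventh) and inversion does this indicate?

4/3 is shorthand for 6/4/3.
Intervals of 6/4/3 above the bass form a seventh chord; the bass is the fifth, so this is second inversion.

seventh chord, second inversion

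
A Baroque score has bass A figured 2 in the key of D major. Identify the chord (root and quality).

The figures 2 indicate a seventh chord in third inversion.
In third inversion the root lies a second above the bass: a second above A in D major is B.
The chord tones are A, B, D, F#, giving B minor seventh.

B minor seventh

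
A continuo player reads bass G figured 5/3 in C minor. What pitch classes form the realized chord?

A third above G in this key is Bb.
A fifth above G in this key is D.
Together with the bass G, this spells G minor in root position.

G, Bb, D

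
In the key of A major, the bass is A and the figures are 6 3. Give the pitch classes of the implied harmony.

A, C#, F#

A third above A in this key is C#.
A sixth above A in this key is F#.
Together with the bass A, this spells F# minor in first inversion.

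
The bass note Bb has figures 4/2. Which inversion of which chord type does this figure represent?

seventh chord, third inversion

4/2 is shorthand for 6/4/2.
Intervals of 6/4/2 above the bass form a seventh chord; the bass is the seventh, so this is third inversion.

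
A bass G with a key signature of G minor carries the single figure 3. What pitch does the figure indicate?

Bb

Counting 2 letter steps above G lands on B; in G minor, that letter is Bb.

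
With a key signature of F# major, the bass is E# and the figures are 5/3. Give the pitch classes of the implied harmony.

E#, G#, B

A third above E# in this key is G#.
A fifth above E# in this key is B.
Together with the bass E#, this spells E# diminished in root position.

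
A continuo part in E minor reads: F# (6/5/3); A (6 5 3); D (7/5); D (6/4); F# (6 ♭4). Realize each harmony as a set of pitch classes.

F# (6/5/3): F#, A, C, D.
A (6/5/3): A, C, E, F#.
D (7/5/3): D, F#, A, C.
D (6/4): D, G, B.
F# (6/b4): F#, Bb, D.

F#, A, C, D | A, C, E, F# | D, F#, A, C | D, G, B | F#, Bb, D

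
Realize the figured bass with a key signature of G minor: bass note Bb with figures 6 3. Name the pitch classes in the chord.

A third above Bb in this key is D.
A sixth above Bb in this key is G.
Together with the bass Bb, this spells G minor in first inversion.

Bb, D, G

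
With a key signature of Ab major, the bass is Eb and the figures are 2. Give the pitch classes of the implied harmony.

The written figures 2 are shorthand for 6/4/2: the 6/4 are implied.
A second above Eb in this key is F.
A fourth above Eb in this key is Ab.
A sixth above Eb in this key is C.
Together with the bass Eb, this spells F minor seventh in third inversion.

Eb, F, Ab, C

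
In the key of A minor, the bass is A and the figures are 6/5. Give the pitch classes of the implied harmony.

A, C, E, F

The written figures 6/5 are shorthand for 6/5/3: the 3 is implied.
A third above A in this key is C.
A fifth above A in this key is E.
A sixth above A in this key is F.
Together with the bass A, this spells F major seventh in first inversion.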